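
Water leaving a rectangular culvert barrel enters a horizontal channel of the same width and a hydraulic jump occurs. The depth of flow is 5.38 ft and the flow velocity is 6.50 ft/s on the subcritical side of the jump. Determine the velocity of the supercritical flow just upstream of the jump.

V₁ = 18.1 ft/s

Fr₂ = V₂/√(g·y₂) = 6.50/√(32.2×5.38) = 0.494.
From the momentum equation (using Fr₂), y₁/y₂ = ½[√(1 + 8Fr₂²) − 1] = ½[√2.951 − 1] = 0.359.
y₁ = 0.359 × 5.38 = 1.93 ft.
V₁ = q/y₁ = 35.0/1.93 = 18.1 ft/s.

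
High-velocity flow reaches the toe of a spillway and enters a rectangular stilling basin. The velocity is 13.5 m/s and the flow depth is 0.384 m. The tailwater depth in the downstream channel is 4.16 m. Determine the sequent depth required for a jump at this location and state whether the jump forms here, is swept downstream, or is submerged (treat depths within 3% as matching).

y₂ = 3.59 m; the jump is submerged

Fr₁ = V₁/√(g·y₁) = 13.5/√(9.81×0.384) = 6.96.
Bélanger equation: y₂/y₁ = ½[√(1 + 8Fr₁²) − 1] = ½[√388.0 − 1] = 9.35.
y₂ = 9.35 × 0.384 = 3.59 m.
Tailwater y_tw = 4.16 m: y_tw > y₂, so the jump is submerged.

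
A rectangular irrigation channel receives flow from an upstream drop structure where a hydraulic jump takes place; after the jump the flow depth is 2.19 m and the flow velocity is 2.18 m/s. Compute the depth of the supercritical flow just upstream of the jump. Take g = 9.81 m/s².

y₁ = 0.727 m

Fr₂ = V₂/√(g·y₂) = 2.18/√(9.81×2.19) = 0.470.
Since the conjugate-depth ratio holds either way, y₁/y₂ = ½[√(1 + 8Fr₂²) − 1] = ½[√2.770 − 1] = 0.332.
y₁ = 0.332 × 2.19 = 0.727 m.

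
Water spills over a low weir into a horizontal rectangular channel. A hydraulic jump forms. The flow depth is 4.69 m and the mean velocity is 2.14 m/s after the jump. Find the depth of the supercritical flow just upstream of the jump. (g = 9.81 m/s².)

Fr₂ = V₂/√(g·y₂) = 2.14/√(9.81×4.69) = 0.315.
The Bélanger relation is symmetric: y₁/y₂ = ½[√(1 + 8Fr₂²) − 1] = ½[√1.796 − 1] = 0.170.
y₁ = 0.170 × 4.69 = 0.798 m.

y₁ = 0.798 m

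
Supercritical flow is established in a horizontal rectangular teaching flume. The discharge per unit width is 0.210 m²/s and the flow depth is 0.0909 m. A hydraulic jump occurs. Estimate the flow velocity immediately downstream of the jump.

V₂ = 0.771 m/s

V₁ = q/y₁ = 0.210/0.0909 = 2.31 m/s. Fr₁ = V₁/√(g·y₁) = 2.31/√(9.81×0.0909) = 2.45.
From the momentum equation for a rectangular channel, y₂/y₁ = ½[√(1 + 8Fr₁²) − 1] = ½[√48.88 − 1] = 3.00.
y₂ = 3.00 × 0.0909 = 0.272 m.
V₂ = q/y₂ = 0.210/0.272 = 0.771 m/s.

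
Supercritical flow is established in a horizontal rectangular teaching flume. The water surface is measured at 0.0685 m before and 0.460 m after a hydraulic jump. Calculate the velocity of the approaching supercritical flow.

V₁ = 4.17 m/s

For a rectangular channel the momentum equation gives q² = ½·g·y₁·y₂·(y₁ + y₂) = ½×9.81×0.0685×0.460×0.528 = 0.0817.
q = √0.0817 = 0.286 m²/s.
V₁ = q/y₁ = 0.286/0.0685 = 4.17 m/s.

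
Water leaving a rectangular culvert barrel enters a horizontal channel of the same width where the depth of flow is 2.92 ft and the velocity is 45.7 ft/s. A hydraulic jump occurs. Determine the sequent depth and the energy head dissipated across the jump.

Fr₁ = V₁/√(g·y₁) = 45.7/√(32.2×2.92) = 4.71.
From the momentum equation for a rectangular channel, y₂/y₁ = ½[√(1 + 8Fr₁²) − 1] = ½[√178.7 − 1] = 6.18.
y₂ = 6.18 × 2.92 = 18.1 ft.
q = V₁·y₁ = 45.7 × 2.92 = 133 ft²/s. V₂ = q/y₂ = 133/18.1 = 7.39 ft/s. E₁ = y₁ + V₁²/2g = 35.3 ft; E₂ = y₂ + V₂²/2g = 18.9 ft. ΔE = E₁ − E₂ = 16.4 ft.

y₂ = 18.1 ft; ΔE = 16.4 ft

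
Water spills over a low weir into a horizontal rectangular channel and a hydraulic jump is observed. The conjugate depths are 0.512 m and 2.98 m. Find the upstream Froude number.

For a rectangular channel the momentum equation gives q² = ½·g·y₁·y₂·(y₁ + y₂) = ½×9.81×0.512×2.98×3.49 = 26.1.
q = √26.1 = 5.11 m²/s.
V₁ = q/y₁ = 9.98 m/s; Fr₁ = V₁/√(g·y₁) = 4.46.

Fr₁ = 4.46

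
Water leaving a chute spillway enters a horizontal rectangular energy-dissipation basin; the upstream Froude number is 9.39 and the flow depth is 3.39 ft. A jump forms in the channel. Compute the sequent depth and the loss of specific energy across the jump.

y₂ = 43.4 ft; ΔE = 109 ft

Fr₁ = 9.39 (given).
Conjugate-depth relation: y₂/y₁ = ½[√(1 + 8Fr₁²) − 1] = ½[√706.4 − 1] = 12.8.
y₂ = 12.8 × 3.39 = 43.4 ft.
Head loss: ΔE = (y₂ − y₁)³/(4y₁y₂) = (43.4 − 3.39)³/(4×3.39×43.4) = 63829/588 = 109 ft.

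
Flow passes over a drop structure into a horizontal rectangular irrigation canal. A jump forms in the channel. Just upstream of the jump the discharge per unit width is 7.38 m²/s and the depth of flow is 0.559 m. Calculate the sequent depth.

V₁ = q/y₁ = 7.38/0.559 = 13.2 m/s. Fr₁ = V₁/√(g·y₁) = 13.2/√(9.81×0.559) = 5.64.
By Bélanger, y₂/y₁ = ½[√(1 + 8Fr₁²) − 1] = ½[√255.3 − 1] = 7.49.
y₂ = 7.49 × 0.559 = 4.19 m.

y₂ = 4.19 m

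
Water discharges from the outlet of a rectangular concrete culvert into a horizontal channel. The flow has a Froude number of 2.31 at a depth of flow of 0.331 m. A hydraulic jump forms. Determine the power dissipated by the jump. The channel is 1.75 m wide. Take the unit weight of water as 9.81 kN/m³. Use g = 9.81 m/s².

P = 4.10 kW

Fr₁ = 2.31 (given).
From the momentum equation for a rectangular channel, y₂/y₁ = ½[√(1 + 8Fr₁²) − 1] = ½[√43.69 − 1] = 2.80.
y₂ = 2.80 × 0.331 = 0.928 m.
Head loss: ΔE = (y₂ − y₁)³/(4y₁y₂) = (0.928 − 0.331)³/(4×0.331×0.928) = 0.213/1.23 = 0.173 m.
V₁ = Fr₁·√(g·y₁) = 2.31×√(9.81×0.331) = 4.16 m/s; q = V₁·y₁ = 1.38 m²/s. Q = q·b = 1.38 × 1.75 = 2.41 m³/s. P = γ·Q·ΔE = 9.81 × 2.41 × 0.173 = 4.10 kW.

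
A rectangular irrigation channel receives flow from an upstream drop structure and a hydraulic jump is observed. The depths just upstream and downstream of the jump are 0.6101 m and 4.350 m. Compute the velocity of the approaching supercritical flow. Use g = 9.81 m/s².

For a rectangular channel the momentum equation gives q² = ½·g·y₁·y₂·(y₁ + y₂) = ½×9.81×0.6101×4.350×4.960 = 64.57.
q = √64.57 = 8.035 m²/s.
V₁ = q/y₁ = 8.035/0.6101 = 13.17 m/s.

V₁ = 13.17 m/s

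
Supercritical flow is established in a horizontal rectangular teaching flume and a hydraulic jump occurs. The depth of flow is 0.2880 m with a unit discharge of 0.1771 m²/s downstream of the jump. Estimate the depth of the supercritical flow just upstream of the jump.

V₂ = q/y₂ = 0.1771/0.2880 = 0.6149 m/s; Fr₂ = V₂/√(g·y₂) = 0.3658.
From the momentum equation (using Fr₂), y₁/y₂ = ½[√(1 + 8Fr₂²) − 1] = ½[√2.0707 − 1] = 0.2195.
y₁ = 0.2195 × 0.2880 = 0.06322 m.

y₁ = 0.06322 m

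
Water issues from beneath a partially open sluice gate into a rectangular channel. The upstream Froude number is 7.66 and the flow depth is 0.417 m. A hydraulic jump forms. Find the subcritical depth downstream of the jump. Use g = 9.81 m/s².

y₂ = 4.31 m

Fr₁ = 7.66 (given).
Sequent-depth ratio: y₂/y₁ = ½[√(1 + 8Fr₁²) − 1] = ½[√470.4 − 1] = 10.3.
y₂ = 10.3 × 0.417 = 4.31 m.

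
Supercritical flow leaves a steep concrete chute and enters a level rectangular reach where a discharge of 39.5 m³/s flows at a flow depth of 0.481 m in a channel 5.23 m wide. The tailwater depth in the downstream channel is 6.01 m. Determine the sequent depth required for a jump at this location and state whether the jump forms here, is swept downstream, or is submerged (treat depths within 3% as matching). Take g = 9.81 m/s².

q = Q/b = 39.5/5.23 = 7.55 m²/s; V₁ = q/y₁ = 15.7 m/s. Fr₁ = V₁/√(g·y₁) = 7.23.
Bélanger equation: y₂/y₁ = ½[√(1 + 8Fr₁²) − 1] = ½[√419.0 − 1] = 9.73.
y₂ = 9.73 × 0.481 = 4.68 m.
Tailwater y_tw = 6.01 m: y_tw > y₂, so the jump is submerged.

y₂ = 4.68 m; the jump is submerged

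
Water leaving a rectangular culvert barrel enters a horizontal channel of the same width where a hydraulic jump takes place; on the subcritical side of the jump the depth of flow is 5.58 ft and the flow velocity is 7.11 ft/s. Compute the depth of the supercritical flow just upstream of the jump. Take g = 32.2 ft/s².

y₁ = 2.24 ft

Fr₂ = V₂/√(g·y₂) = 7.11/√(32.2×5.58) = 0.530.
From the momentum equation (using Fr₂), y₁/y₂ = ½[√(1 + 8Fr₂²) − 1] = ½[√3.251 − 1] = 0.402.
y₁ = 0.402 × 5.58 = 2.24 ft.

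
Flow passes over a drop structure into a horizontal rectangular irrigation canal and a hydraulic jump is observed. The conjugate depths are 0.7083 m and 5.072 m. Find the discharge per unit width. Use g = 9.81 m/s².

q = 10.09 m²/s

For a rectangular channel the momentum equation gives q² = ½·g·y₁·y₂·(y₁ + y₂) = ½×9.81×0.7083×5.072×5.780 = 101.9.
q = √101.9 = 10.09 m²/s.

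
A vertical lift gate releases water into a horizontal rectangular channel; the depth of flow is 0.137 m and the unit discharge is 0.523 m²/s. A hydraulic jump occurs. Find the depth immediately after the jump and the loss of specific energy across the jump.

V₁ = q/y₁ = 0.523/0.137 = 3.82 m/s. Fr₁ = V₁/√(g·y₁) = 3.82/√(9.81×0.137) = 3.29.
From the momentum equation for a rectangular channel, y₂/y₁ = ½[√(1 + 8Fr₁²) − 1] = ½[√87.75 − 1] = 4.18.
y₂ = 4.18 × 0.137 = 0.573 m.
Head loss: ΔE = (y₂ − y₁)³/(4y₁y₂) = (0.573 − 0.137)³/(4×0.137×0.573) = 0.0830/0.314 = 0.264 m.

y₂ = 0.573 m; ΔE = 0.264 m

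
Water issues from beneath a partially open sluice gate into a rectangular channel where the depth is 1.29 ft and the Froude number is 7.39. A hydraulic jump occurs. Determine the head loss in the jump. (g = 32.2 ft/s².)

Fr₁ = 7.39 (given).
From the momentum equation for a rectangular channel, y₂/y₁ = ½[√(1 + 8Fr₁²) − 1] = ½[√437.9 − 1] = 9.96.
y₂ = 9.96 × 1.29 = 12.9 ft.
Head loss: ΔE = (y₂ − y₁)³/(4y₁y₂) = (12.9 − 1.29)³/(4×1.29×12.9) = 1546/66.3 = 23.3 ft.

ΔE = 23.3 ft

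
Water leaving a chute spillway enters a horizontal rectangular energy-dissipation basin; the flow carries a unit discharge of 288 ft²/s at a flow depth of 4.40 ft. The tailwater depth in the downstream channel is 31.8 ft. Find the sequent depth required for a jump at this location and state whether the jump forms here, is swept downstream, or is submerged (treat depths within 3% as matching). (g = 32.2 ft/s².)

V₁ = q/y₁ = 288/4.40 = 65.5 ft/s. Fr₁ = V₁/√(g·y₁) = 65.5/√(32.2×4.40) = 5.50.
From the momentum equation for a rectangular channel, y₂/y₁ = ½[√(1 + 8Fr₁²) − 1] = ½[√242.9 − 1] = 7.29.
y₂ = 7.29 × 4.40 = 32.1 ft.
Tailwater y_tw = 31.8 ft: y_tw ≈ y₂, so the jump forms here.

y₂ = 32.1 ft; the jump forms here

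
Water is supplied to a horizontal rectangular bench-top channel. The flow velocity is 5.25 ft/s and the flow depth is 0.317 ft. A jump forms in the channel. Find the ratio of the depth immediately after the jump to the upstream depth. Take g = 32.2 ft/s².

y₂/y₁ = 1.88

Fr₁ = V₁/√(g·y₁) = 5.25/√(32.2×0.317) = 1.64.
From the momentum equation for a rectangular channel, y₂/y₁ = ½[√(1 + 8Fr₁²) − 1] = ½[√22.60 − 1] = 1.88.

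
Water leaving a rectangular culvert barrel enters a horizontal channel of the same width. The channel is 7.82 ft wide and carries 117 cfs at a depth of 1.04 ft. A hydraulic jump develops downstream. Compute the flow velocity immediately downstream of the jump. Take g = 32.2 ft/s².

V₂ = 4.72 ft/s

q = Q/b = 117/7.82 = 15.0 ft²/s; V₁ = q/y₁ = 14.4 ft/s. Fr₁ = V₁/√(g·y₁) = 2.49.
Sequent-depth ratio: y₂/y₁ = ½[√(1 + 8Fr₁²) − 1] = ½[√50.44 − 1] = 3.05.
y₂ = 3.05 × 1.04 = 3.17 ft.
V₂ = q/y₂ = 15.0/3.17 = 4.72 ft/s.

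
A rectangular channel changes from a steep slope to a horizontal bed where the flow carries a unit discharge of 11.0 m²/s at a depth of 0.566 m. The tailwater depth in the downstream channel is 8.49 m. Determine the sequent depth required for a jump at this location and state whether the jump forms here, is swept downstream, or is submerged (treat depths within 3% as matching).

V₁ = q/y₁ = 11.0/0.566 = 19.4 m/s. Fr₁ = V₁/√(g·y₁) = 19.4/√(9.81×0.566) = 8.25.
From the momentum equation for a rectangular channel, y₂/y₁ = ½[√(1 + 8Fr₁²) − 1] = ½[√545.2 − 1] = 11.2.
y₂ = 11.2 × 0.566 = 6.32 m.
Tailwater y_tw = 8.49 m: y_tw > y₂, so the jump is submerged.

y₂ = 6.32 m; the jump is submerged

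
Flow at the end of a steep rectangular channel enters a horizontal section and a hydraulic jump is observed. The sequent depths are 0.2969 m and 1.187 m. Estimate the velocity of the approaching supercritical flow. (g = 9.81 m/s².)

For a rectangular channel the momentum equation gives q² = ½·g·y₁·y₂·(y₁ + y₂) = ½×9.81×0.2969×1.187×1.484 = 2.565.
q = √2.565 = 1.602 m²/s.
V₁ = q/y₁ = 1.602/0.2969 = 5.394 m/s.

V₁ = 5.394 m/s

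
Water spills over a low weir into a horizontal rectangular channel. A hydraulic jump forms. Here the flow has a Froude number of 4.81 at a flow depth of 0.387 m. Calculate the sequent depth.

y₂ = 2.45 m

Fr₁ = 4.81 (given).
Bélanger equation: y₂/y₁ = ½[√(1 + 8Fr₁²) − 1] = ½[√186.1 − 1] = 6.32.
y₂ = 6.32 × 0.387 = 2.45 m.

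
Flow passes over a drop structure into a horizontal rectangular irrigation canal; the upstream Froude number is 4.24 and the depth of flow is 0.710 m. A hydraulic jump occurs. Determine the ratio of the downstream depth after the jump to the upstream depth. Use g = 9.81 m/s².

y₂/y₁ = 5.52

Fr₁ = 4.24 (given).
Conjugate-depth relation: y₂/y₁ = ½[√(1 + 8Fr₁²) − 1] = ½[√144.8 − 1] = 5.52.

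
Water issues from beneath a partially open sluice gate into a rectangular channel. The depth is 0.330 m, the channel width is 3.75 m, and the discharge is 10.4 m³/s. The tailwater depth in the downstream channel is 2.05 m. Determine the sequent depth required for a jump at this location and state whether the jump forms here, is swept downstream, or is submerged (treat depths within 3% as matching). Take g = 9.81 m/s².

q = Q/b = 10.4/3.75 = 2.77 m²/s; V₁ = q/y₁ = 8.40 m/s. Fr₁ = V₁/√(g·y₁) = 4.67.
From the momentum equation for a rectangular channel, y₂/y₁ = ½[√(1 + 8Fr₁²) − 1] = ½[√175.5 − 1] = 6.12.
y₂ = 6.12 × 0.330 = 2.02 m.
Tailwater y_tw = 2.05 m: y_tw ≈ y₂, so the jump forms here.

y₂ = 2.02 m; the jump forms here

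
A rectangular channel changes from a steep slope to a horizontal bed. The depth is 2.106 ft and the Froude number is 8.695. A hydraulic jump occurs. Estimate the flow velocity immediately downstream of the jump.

V₂ = 6.065 ft/s

Fr₁ = 8.695 (given).
Bélanger equation: y₂/y₁ = ½[√(1 + 8Fr₁²) − 1] = ½[√605.82 − 1] = 11.81.
y₂ = 11.81 × 2.106 = 24.87 ft.
V₁ = Fr₁·√(g·y₁) = 8.695×√(32.2×2.106) = 71.60 ft/s; q = V₁·y₁ = 150.8 ft²/s.
V₂ = q/y₂ = 150.8/24.87 = 6.065 ft/s.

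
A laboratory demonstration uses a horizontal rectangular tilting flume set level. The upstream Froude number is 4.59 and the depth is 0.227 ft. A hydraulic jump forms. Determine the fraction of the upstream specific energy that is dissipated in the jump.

Fr₁ = 4.59 (given).
By Bélanger, y₂/y₁ = ½[√(1 + 8Fr₁²) − 1] = ½[√169.5 − 1] = 6.01.
y₂ = 6.01 × 0.227 = 1.36 ft.
E₁ = y₁(1 + Fr₁²/2) = 0.227×(1 + 4.59²/2) = 2.62 ft. ΔE = (y₂ − y₁)³/(4y₁y₂) = 1.19 ft. ΔE/E₁ = 1.19/2.62 = 0.454.

ΔE/E₁ = 0.454 (45.4%)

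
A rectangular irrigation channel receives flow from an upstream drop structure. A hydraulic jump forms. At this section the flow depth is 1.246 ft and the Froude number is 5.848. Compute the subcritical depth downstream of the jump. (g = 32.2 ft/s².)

Fr₁ = 5.848 (given).
Conjugate-depth relation: y₂/y₁ = ½[√(1 + 8Fr₁²) − 1] = ½[√274.59 − 1] = 7.785.
y₂ = 7.785 × 1.246 = 9.701 ft.

y₂ = 9.701 ft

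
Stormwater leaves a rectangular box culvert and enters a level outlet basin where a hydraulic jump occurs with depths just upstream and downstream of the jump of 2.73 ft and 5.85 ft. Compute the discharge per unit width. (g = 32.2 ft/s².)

q = 47.0 ft²/s

For a rectangular channel the momentum equation gives q² = ½·g·y₁·y₂·(y₁ + y₂) = ½×32.2×2.73×5.85×8.58 = 2206.
q = √2206 = 47.0 ft²/s.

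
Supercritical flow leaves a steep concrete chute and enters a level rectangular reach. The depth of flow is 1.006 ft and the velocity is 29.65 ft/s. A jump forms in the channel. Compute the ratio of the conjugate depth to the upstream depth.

Fr₁ = V₁/√(g·y₁) = 29.65/√(32.2×1.006) = 5.210.
Conjugate-depth relation: y₂/y₁ = ½[√(1 + 8Fr₁²) − 1] = ½[√218.11 − 1] = 6.884.

y₂/y₁ = 6.884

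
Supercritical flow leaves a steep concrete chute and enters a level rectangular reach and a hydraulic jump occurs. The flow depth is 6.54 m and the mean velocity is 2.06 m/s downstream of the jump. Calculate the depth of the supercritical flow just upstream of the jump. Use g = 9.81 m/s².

Fr₂ = V₂/√(g·y₂) = 2.06/√(9.81×6.54) = 0.257.
Applying the sequent-depth relation in reverse, y₁/y₂ = ½[√(1 + 8Fr₂²) − 1] = ½[√1.529 − 1] = 0.118.
y₁ = 0.118 × 6.54 = 0.774 m.

y₁ = 0.774 m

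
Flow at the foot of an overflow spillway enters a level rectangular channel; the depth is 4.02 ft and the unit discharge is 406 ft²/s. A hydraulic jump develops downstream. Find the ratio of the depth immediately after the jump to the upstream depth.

y₂/y₁ = 12.1

V₁ = q/y₁ = 406/4.02 = 101 ft/s. Fr₁ = V₁/√(g·y₁) = 101/√(32.2×4.02) = 8.88.
Sequent-depth ratio: y₂/y₁ = ½[√(1 + 8Fr₁²) − 1] = ½[√631.4 − 1] = 12.1.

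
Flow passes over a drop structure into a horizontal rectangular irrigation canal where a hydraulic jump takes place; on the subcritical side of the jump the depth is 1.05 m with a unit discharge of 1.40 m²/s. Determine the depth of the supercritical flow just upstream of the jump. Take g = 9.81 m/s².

y₁ = 0.285 m

V₂ = q/y₂ = 1.40/1.05 = 1.33 m/s; Fr₂ = V₂/√(g·y₂) = 0.415.
Since the conjugate-depth ratio holds either way, y₁/y₂ = ½[√(1 + 8Fr₂²) − 1] = ½[√2.381 − 1] = 0.271.
y₁ = 0.271 × 1.05 = 0.285 m.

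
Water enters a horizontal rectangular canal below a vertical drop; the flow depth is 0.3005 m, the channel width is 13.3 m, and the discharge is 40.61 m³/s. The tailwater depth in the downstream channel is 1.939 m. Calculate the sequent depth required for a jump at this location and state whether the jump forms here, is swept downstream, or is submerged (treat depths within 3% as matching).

y₂ = 2.369 m; the jump is swept downstream

q = Q/b = 40.61/13.3 = 3.053 m²/s; V₁ = q/y₁ = 10.16 m/s. Fr₁ = V₁/√(g·y₁) = 5.918.
Sequent-depth ratio: y₂/y₁ = ½[√(1 + 8Fr₁²) − 1] = ½[√281.19 − 1] = 7.884.
y₂ = 7.884 × 0.3005 = 2.369 m.
Tailwater y_tw = 1.939 m: y_tw < y₂, so the jump is swept downstream.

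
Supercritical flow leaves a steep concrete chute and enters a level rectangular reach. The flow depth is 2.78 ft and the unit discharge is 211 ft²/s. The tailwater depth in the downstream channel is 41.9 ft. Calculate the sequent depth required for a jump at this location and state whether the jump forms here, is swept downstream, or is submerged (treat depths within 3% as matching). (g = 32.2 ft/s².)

y₂ = 30.2 ft; the jump is submerged

V₁ = q/y₁ = 211/2.78 = 75.9 ft/s. Fr₁ = V₁/√(g·y₁) = 75.9/√(32.2×2.78) = 8.02.
By Bélanger, y₂/y₁ = ½[√(1 + 8Fr₁²) − 1] = ½[√515.8 − 1] = 10.9.
y₂ = 10.9 × 2.78 = 30.2 ft.
Tailwater y_tw = 41.9 ft: y_tw > y₂, so the jump is submerged.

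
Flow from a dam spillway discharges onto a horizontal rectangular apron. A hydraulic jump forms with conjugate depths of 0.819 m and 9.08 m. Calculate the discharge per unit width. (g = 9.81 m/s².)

For a rectangular channel the momentum equation gives q² = ½·g·y₁·y₂·(y₁ + y₂) = ½×9.81×0.819×9.08×9.90 = 361.
q = √361 = 19.0 m²/s.

q = 19.0 m²/s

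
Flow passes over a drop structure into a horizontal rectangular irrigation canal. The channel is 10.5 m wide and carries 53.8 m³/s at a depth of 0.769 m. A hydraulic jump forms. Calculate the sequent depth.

q = Q/b = 53.8/10.5 = 5.12 m²/s; V₁ = q/y₁ = 6.66 m/s. Fr₁ = V₁/√(g·y₁) = 2.43.
Sequent-depth ratio: y₂/y₁ = ½[√(1 + 8Fr₁²) − 1] = ½[√48.08 − 1] = 2.97.
y₂ = 2.97 × 0.769 = 2.28 m.

y₂ = 2.28 m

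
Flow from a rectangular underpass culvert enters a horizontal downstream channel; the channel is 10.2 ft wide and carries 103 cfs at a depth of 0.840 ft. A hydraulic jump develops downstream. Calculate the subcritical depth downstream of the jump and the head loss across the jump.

q = Q/b = 103/10.2 = 10.1 ft²/s; V₁ = q/y₁ = 12.0 ft/s. Fr₁ = V₁/√(g·y₁) = 2.31.
By Bélanger, y₂/y₁ = ½[√(1 + 8Fr₁²) − 1] = ½[√43.74 − 1] = 2.81.
y₂ = 2.81 × 0.840 = 2.36 ft.
V₂ = q/y₂ = 10.1/2.36 = 4.28 ft/s. E₁ = y₁ + V₁²/2g = 3.08 ft; E₂ = y₂ + V₂²/2g = 2.64 ft. ΔE = E₁ − E₂ = 0.441 ft.

y₂ = 2.36 ft; ΔE = 0.441 ft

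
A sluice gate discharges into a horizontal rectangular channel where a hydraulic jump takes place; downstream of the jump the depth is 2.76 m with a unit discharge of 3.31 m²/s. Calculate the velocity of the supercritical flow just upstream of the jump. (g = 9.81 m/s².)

V₂ = q/y₂ = 3.31/2.76 = 1.20 m/s; Fr₂ = V₂/√(g·y₂) = 0.230.
Since the conjugate-depth ratio holds either way, y₁/y₂ = ½[√(1 + 8Fr₂²) − 1] = ½[√1.425 − 1] = 0.0969.
y₁ = 0.0969 × 2.76 = 0.267 m.
V₁ = q/y₁ = 3.31/0.267 = 12.4 m/s.

V₁ = 12.4 m/s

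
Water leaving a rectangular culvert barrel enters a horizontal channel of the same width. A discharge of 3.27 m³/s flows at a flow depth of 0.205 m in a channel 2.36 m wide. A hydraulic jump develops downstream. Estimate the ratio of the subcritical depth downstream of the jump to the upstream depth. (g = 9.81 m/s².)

y₂/y₁ = 6.26

q = Q/b = 3.27/2.36 = 1.39 m²/s; V₁ = q/y₁ = 6.76 m/s. Fr₁ = V₁/√(g·y₁) = 4.77.
Conjugate-depth relation: y₂/y₁ = ½[√(1 + 8Fr₁²) − 1] = ½[√182.7 − 1] = 6.26.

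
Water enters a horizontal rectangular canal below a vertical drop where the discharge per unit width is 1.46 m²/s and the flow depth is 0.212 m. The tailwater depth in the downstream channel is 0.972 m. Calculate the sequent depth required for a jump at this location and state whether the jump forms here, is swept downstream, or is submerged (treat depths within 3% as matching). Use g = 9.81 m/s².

V₁ = q/y₁ = 1.46/0.212 = 6.89 m/s. Fr₁ = V₁/√(g·y₁) = 6.89/√(9.81×0.212) = 4.78.
Conjugate-depth relation: y₂/y₁ = ½[√(1 + 8Fr₁²) − 1] = ½[√183.4 − 1] = 6.27.
y₂ = 6.27 × 0.212 = 1.33 m.
Tailwater y_tw = 0.972 m: y_tw < y₂, so the jump is swept downstream.

y₂ = 1.33 m; the jump is swept downstream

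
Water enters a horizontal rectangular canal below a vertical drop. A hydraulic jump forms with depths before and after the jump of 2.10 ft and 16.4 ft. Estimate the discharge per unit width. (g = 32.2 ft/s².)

For a rectangular channel the momentum equation gives q² = ½·g·y₁·y₂·(y₁ + y₂) = ½×32.2×2.10×16.4×18.5 = 10258.
q = √10258 = 101 ft²/s.

q = 101 ft²/s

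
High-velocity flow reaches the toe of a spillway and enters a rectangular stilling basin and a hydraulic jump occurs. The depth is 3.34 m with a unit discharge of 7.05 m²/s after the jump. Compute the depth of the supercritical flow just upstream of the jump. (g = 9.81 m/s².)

V₂ = q/y₂ = 7.05/3.34 = 2.11 m/s; Fr₂ = V₂/√(g·y₂) = 0.369.
Applying the sequent-depth relation in reverse, y₁/y₂ = ½[√(1 + 8Fr₂²) − 1] = ½[√2.088 − 1] = 0.222.
y₁ = 0.222 × 3.34 = 0.743 m.

y₁ = 0.743 m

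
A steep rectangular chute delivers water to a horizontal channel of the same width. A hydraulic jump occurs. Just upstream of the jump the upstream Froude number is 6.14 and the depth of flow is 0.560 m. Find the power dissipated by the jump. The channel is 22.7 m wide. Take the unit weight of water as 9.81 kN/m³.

Fr₁ = 6.14 (given).
By Bélanger, y₂/y₁ = ½[√(1 + 8Fr₁²) − 1] = ½[√302.6 − 1] = 8.20.
y₂ = 8.20 × 0.560 = 4.59 m.
V₁ = Fr₁·√(g·y₁) = 6.14×√(9.81×0.560) = 14.4 m/s; q = V₁·y₁ = 8.06 m²/s. V₂ = q/y₂ = 8.06/4.59 = 1.76 m/s. E₁ = y₁ + V₁²/2g = 11.1 m; E₂ = y₂ + V₂²/2g = 4.75 m. ΔE = E₁ − E₂ = 6.37 m.
Q = q·b = 8.06 × 22.7 = 183 m³/s. P = γ·Q·ΔE = 9.81 × 183 × 6.37 = 11429 kW.

P = 11429 kW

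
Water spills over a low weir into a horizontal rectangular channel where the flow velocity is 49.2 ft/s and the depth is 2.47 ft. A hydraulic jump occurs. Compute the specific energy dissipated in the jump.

ΔE = 21.3 ft

Fr₁ = V₁/√(g·y₁) = 49.2/√(32.2×2.47) = 5.52.
Bélanger equation: y₂/y₁ = ½[√(1 + 8Fr₁²) − 1] = ½[√244.5 − 1] = 7.32.
y₂ = 7.32 × 2.47 = 18.1 ft.
Head loss: ΔE = (y₂ − y₁)³/(4y₁y₂) = (18.1 − 2.47)³/(4×2.47×18.1) = 3800/179 = 21.3 ft.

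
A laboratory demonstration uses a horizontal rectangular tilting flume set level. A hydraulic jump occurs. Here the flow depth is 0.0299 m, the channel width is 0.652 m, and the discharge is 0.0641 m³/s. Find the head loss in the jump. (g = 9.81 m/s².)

ΔE = 0.330 m

q = Q/b = 0.0641/0.652 = 0.0983 m²/s; V₁ = q/y₁ = 3.29 m/s. Fr₁ = V₁/√(g·y₁) = 6.07.
Sequent-depth ratio: y₂/y₁ = ½[√(1 + 8Fr₁²) − 1] = ½[√295.9 − 1] = 8.10.
y₂ = 8.10 × 0.0299 = 0.242 m.
Head loss: ΔE = (y₂ − y₁)³/(4y₁y₂) = (0.242 − 0.0299)³/(4×0.0299×0.242) = 0.00957/0.0290 = 0.330 m.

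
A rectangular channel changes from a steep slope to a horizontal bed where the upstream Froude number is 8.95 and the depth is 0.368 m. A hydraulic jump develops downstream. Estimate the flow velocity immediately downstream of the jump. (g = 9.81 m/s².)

Fr₁ = 8.95 (given).
By Bélanger, y₂/y₁ = ½[√(1 + 8Fr₁²) − 1] = ½[√641.8 − 1] = 12.2.
y₂ = 12.2 × 0.368 = 4.48 m.
V₁ = Fr₁·√(g·y₁) = 8.95×√(9.81×0.368) = 17.0 m/s; q = V₁·y₁ = 6.26 m²/s.
V₂ = q/y₂ = 6.26/4.48 = 1.40 m/s.

V₂ = 1.40 m/s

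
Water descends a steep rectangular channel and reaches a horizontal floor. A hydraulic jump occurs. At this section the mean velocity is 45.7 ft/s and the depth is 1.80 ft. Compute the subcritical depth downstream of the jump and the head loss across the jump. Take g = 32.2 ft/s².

Fr₁ = V₁/√(g·y₁) = 45.7/√(32.2×1.80) = 6.00.
By Bélanger, y₂/y₁ = ½[√(1 + 8Fr₁²) − 1] = ½[√289.3 − 1] = 8.00.
y₂ = 8.00 × 1.80 = 14.4 ft.
Head loss: ΔE = (y₂ − y₁)³/(4y₁y₂) = (14.4 − 1.80)³/(4×1.80×14.4) = 2004/104 = 19.3 ft.

y₂ = 14.4 ft; ΔE = 19.3 ft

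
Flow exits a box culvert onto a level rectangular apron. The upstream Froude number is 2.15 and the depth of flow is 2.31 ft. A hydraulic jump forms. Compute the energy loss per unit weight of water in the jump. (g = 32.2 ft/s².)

ΔE = 0.885 ft

Fr₁ = 2.15 (given).
Sequent-depth ratio: y₂/y₁ = ½[√(1 + 8Fr₁²) − 1] = ½[√37.98 − 1] = 2.58.
y₂ = 2.58 × 2.31 = 5.96 ft.
V₁ = Fr₁·√(g·y₁) = 2.15×√(32.2×2.31) = 18.5 ft/s; q = V₁·y₁ = 42.8 ft²/s. V₂ = q/y₂ = 42.8/5.96 = 7.18 ft/s. E₁ = y₁ + V₁²/2g = 7.65 ft; E₂ = y₂ + V₂²/2g = 6.76 ft. ΔE = E₁ − E₂ = 0.885 ft.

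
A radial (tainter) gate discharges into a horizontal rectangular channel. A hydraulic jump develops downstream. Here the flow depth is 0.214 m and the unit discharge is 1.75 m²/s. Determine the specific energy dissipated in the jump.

ΔE = 1.96 m

V₁ = q/y₁ = 1.75/0.214 = 8.18 m/s. Fr₁ = V₁/√(g·y₁) = 8.18/√(9.81×0.214) = 5.64.
Conjugate-depth relation: y₂/y₁ = ½[√(1 + 8Fr₁²) − 1] = ½[√255.8 − 1] = 7.50.
y₂ = 7.50 × 0.214 = 1.60 m.
V₂ = q/y₂ = 1.75/1.60 = 1.09 m/s. E₁ = y₁ + V₁²/2g = 3.62 m; E₂ = y₂ + V₂²/2g = 1.67 m. ΔE = E₁ − E₂ = 1.96 m.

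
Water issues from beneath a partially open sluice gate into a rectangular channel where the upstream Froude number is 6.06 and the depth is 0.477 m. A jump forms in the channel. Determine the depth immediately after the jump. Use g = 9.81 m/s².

Fr₁ = 6.06 (given).
By Bélanger, y₂/y₁ = ½[√(1 + 8Fr₁²) − 1] = ½[√294.8 − 1] = 8.08.
y₂ = 8.08 × 0.477 = 3.86 m.

y₂ = 3.86 m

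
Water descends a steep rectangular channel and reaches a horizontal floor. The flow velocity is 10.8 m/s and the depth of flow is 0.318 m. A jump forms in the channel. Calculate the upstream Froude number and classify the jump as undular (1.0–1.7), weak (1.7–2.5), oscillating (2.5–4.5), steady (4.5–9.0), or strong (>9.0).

Fr₁ = 6.11; steady jump

Fr₁ = V₁/√(g·y₁) = 10.8/√(9.81×0.318) = 6.11.
Fr₁ = 6.11 lies in the steady range.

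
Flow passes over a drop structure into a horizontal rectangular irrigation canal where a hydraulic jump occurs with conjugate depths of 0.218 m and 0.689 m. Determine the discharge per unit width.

For a rectangular channel the momentum equation gives q² = ½·g·y₁·y₂·(y₁ + y₂) = ½×9.81×0.218×0.689×0.907 = 0.668.
q = √0.668 = 0.817 m²/s.

q = 0.817 m²/s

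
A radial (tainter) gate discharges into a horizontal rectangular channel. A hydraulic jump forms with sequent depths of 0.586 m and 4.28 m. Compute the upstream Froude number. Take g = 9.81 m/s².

For a rectangular channel the momentum equation gives q² = ½·g·y₁·y₂·(y₁ + y₂) = ½×9.81×0.586×4.28×4.87 = 59.9.
q = √59.9 = 7.74 m²/s.
V₁ = q/y₁ = 13.2 m/s; Fr₁ = V₁/√(g·y₁) = 5.51.

Fr₁ = 5.51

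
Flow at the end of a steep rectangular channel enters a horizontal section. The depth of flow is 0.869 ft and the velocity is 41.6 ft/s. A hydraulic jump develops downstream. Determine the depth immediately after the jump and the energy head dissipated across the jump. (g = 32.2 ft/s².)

y₂ = 9.24 ft; ΔE = 18.3 ft

Fr₁ = V₁/√(g·y₁) = 41.6/√(32.2×0.869) = 7.86.
Conjugate-depth relation: y₂/y₁ = ½[√(1 + 8Fr₁²) − 1] = ½[√495.8 − 1] = 10.6.
y₂ = 10.6 × 0.869 = 9.24 ft.
q = V₁·y₁ = 41.6 × 0.869 = 36.2 ft²/s. V₂ = q/y₂ = 36.2/9.24 = 3.91 ft/s. E₁ = y₁ + V₁²/2g = 27.7 ft; E₂ = y₂ + V₂²/2g = 9.48 ft. ΔE = E₁ − E₂ = 18.3 ft.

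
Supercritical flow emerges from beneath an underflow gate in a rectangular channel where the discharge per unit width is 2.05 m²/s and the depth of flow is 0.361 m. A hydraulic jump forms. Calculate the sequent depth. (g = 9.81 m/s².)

y₂ = 1.37 m

V₁ = q/y₁ = 2.05/0.361 = 5.68 m/s. Fr₁ = V₁/√(g·y₁) = 5.68/√(9.81×0.361) = 3.02.
From the momentum equation for a rectangular channel, y₂/y₁ = ½[√(1 + 8Fr₁²) − 1] = ½[√73.85 − 1] = 3.80.
y₂ = 3.80 × 0.361 = 1.37 m.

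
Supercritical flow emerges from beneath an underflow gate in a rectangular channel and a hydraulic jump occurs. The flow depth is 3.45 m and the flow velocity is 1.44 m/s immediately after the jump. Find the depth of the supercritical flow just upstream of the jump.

y₁ = 0.381 m

Fr₂ = V₂/√(g·y₂) = 1.44/√(9.81×3.45) = 0.248.
From the momentum equation (using Fr₂), y₁/y₂ = ½[√(1 + 8Fr₂²) − 1] = ½[√1.490 − 1] = 0.110.
y₁ = 0.110 × 3.45 = 0.381 m.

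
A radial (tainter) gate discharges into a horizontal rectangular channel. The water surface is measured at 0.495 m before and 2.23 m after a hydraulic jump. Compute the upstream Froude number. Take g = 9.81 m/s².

Fr₁ = 3.52

For a rectangular channel the momentum equation gives q² = ½·g·y₁·y₂·(y₁ + y₂) = ½×9.81×0.495×2.23×2.73 = 14.8.
q = √14.8 = 3.84 m²/s.
V₁ = q/y₁ = 7.76 m/s; Fr₁ = V₁/√(g·y₁) = 3.52.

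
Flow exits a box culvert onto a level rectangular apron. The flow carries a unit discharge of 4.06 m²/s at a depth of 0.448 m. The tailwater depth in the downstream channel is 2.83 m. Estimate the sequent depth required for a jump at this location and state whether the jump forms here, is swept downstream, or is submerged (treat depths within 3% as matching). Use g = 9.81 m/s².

V₁ = q/y₁ = 4.06/0.448 = 9.06 m/s. Fr₁ = V₁/√(g·y₁) = 9.06/√(9.81×0.448) = 4.32.
From the momentum equation for a rectangular channel, y₂/y₁ = ½[√(1 + 8Fr₁²) − 1] = ½[√150.5 − 1] = 5.63.
y₂ = 5.63 × 0.448 = 2.52 m.
Tailwater y_tw = 2.83 m: y_tw > y₂, so the jump is submerged.

y₂ = 2.52 m; the jump is submerged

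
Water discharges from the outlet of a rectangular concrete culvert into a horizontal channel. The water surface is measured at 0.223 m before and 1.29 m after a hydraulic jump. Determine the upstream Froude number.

Fr₁ = 4.43

For a rectangular channel the momentum equation gives q² = ½·g·y₁·y₂·(y₁ + y₂) = ½×9.81×0.223×1.29×1.51 = 2.13.
q = √2.13 = 1.46 m²/s.
V₁ = q/y₁ = 6.55 m/s; Fr₁ = V₁/√(g·y₁) = 4.43.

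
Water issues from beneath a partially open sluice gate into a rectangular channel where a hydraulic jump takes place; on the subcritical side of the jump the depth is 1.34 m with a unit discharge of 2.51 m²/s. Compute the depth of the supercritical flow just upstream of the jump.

V₂ = q/y₂ = 2.51/1.34 = 1.87 m/s; Fr₂ = V₂/√(g·y₂) = 0.517.
Applying the sequent-depth relation in reverse, y₁/y₂ = ½[√(1 + 8Fr₂²) − 1] = ½[√3.135 − 1] = 0.385.
y₁ = 0.385 × 1.34 = 0.516 m.

y₁ = 0.516 m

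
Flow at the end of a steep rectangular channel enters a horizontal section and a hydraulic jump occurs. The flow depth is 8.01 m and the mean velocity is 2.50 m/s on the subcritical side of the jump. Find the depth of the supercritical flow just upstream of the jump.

y₁ = 1.12 m

Fr₂ = V₂/√(g·y₂) = 2.50/√(9.81×8.01) = 0.282.
Applying the sequent-depth relation in reverse, y₁/y₂ = ½[√(1 + 8Fr₂²) − 1] = ½[√1.636 − 1] = 0.140.
y₁ = 0.140 × 8.01 = 1.12 m.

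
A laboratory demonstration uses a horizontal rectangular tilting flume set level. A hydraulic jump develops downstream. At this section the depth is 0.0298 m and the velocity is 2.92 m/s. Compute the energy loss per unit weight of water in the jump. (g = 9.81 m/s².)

Fr₁ = V₁/√(g·y₁) = 2.92/√(9.81×0.0298) = 5.40.
Conjugate-depth relation: y₂/y₁ = ½[√(1 + 8Fr₁²) − 1] = ½[√234.3 − 1] = 7.15.
y₂ = 7.15 × 0.0298 = 0.213 m.
q = V₁·y₁ = 2.92 × 0.0298 = 0.0870 m²/s. V₂ = q/y₂ = 0.0870/0.213 = 0.408 m/s. E₁ = y₁ + V₁²/2g = 0.464 m; E₂ = y₂ + V₂²/2g = 0.222 m. ΔE = E₁ − E₂ = 0.243 m.

ΔE = 0.243 m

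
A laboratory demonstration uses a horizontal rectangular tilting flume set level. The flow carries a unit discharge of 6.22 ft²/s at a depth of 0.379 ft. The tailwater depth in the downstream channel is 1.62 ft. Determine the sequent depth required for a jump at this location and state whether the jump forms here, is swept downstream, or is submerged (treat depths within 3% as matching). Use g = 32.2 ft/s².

y₂ = 2.34 ft; the jump is swept downstream

V₁ = q/y₁ = 6.22/0.379 = 16.4 ft/s. Fr₁ = V₁/√(g·y₁) = 16.4/√(32.2×0.379) = 4.70.
Bélanger equation: y₂/y₁ = ½[√(1 + 8Fr₁²) − 1] = ½[√177.6 − 1] = 6.16.
y₂ = 6.16 × 0.379 = 2.34 ft.
Tailwater y_tw = 1.62 ft: y_tw < y₂, so the jump is swept downstream.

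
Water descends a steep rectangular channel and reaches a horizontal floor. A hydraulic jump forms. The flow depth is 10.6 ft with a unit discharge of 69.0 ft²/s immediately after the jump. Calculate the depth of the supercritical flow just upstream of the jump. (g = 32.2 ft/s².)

y₁ = 2.18 ft

V₂ = q/y₂ = 69.0/10.6 = 6.51 ft/s; Fr₂ = V₂/√(g·y₂) = 0.352.
Applying the sequent-depth relation in reverse, y₁/y₂ = ½[√(1 + 8Fr₂²) − 1] = ½[√1.993 − 1] = 0.206.
y₁ = 0.206 × 10.6 = 2.18 ft.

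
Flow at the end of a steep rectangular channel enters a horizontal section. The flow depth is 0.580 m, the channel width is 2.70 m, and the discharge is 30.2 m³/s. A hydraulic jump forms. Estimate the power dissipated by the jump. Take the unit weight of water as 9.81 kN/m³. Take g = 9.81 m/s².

P = 3860 kW

q = Q/b = 30.2/2.70 = 11.2 m²/s; V₁ = q/y₁ = 19.3 m/s. Fr₁ = V₁/√(g·y₁) = 8.08.
By Bélanger, y₂/y₁ = ½[√(1 + 8Fr₁²) − 1] = ½[√523.9 − 1] = 10.9.
y₂ = 10.9 × 0.580 = 6.35 m.
Head loss: ΔE = (y₂ − y₁)³/(4y₁y₂) = (6.35 − 0.580)³/(4×0.580×6.35) = 192/14.7 = 13.0 m.
P = γ·Q·ΔE = 9.81 × 30.2 × 13.0 = 3860 kW.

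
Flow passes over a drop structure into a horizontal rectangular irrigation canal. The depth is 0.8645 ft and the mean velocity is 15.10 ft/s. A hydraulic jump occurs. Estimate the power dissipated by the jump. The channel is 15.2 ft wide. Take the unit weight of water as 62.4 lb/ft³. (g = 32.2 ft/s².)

P = 23.30 hp

Fr₁ = V₁/√(g·y₁) = 15.10/√(32.2×0.8645) = 2.862.
Bélanger equation: y₂/y₁ = ½[√(1 + 8Fr₁²) − 1] = ½[√66.527 − 1] = 3.578.
y₂ = 3.578 × 0.8645 = 3.093 ft.
q = V₁·y₁ = 15.10 × 0.8645 = 13.05 ft²/s. V₂ = q/y₂ = 13.05/3.093 = 4.220 ft/s. E₁ = y₁ + V₁²/2g = 4.405 ft; E₂ = y₂ + V₂²/2g = 3.370 ft. ΔE = E₁ − E₂ = 1.035 ft.
Q = q·b = 13.05 × 15.2 = 198.4 cfs. P = γ·Q·ΔE/550 = 62.4 × 198.4 × 1.035 / 550 = 23.30 hp.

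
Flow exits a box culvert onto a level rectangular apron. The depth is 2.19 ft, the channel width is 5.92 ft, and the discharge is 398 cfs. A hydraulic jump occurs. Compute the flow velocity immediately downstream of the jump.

V₂ = 6.54 ft/s

q = Q/b = 398/5.92 = 67.2 ft²/s; V₁ = q/y₁ = 30.7 ft/s. Fr₁ = V₁/√(g·y₁) = 3.66.
Conjugate-depth relation: y₂/y₁ = ½[√(1 + 8Fr₁²) − 1] = ½[√107.9 − 1] = 4.69.
y₂ = 4.69 × 2.19 = 10.3 ft.
V₂ = q/y₂ = 67.2/10.3 = 6.54 ft/s.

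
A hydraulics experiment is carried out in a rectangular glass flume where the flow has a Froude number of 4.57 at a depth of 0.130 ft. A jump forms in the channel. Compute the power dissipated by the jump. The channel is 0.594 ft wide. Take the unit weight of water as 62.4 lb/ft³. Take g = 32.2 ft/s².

P = 0.0550 hp

Fr₁ = 4.57 (given).
Sequent-depth ratio: y₂/y₁ = ½[√(1 + 8Fr₁²) − 1] = ½[√168.1 − 1] = 5.98.
y₂ = 5.98 × 0.130 = 0.778 ft.
Head loss: ΔE = (y₂ − y₁)³/(4y₁y₂) = (0.778 − 0.130)³/(4×0.130×0.778) = 0.272/0.404 = 0.672 ft.
V₁ = Fr₁·√(g·y₁) = 4.57×√(32.2×0.130) = 9.35 ft/s; q = V₁·y₁ = 1.22 ft²/s. Q = q·b = 1.22 × 0.594 = 0.722 cfs. P = γ·Q·ΔE/550 = 62.4 × 0.722 × 0.672 / 550 = 0.0550 hp.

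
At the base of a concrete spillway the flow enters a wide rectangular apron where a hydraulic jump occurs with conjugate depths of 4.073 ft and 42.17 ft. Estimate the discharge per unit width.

q = 357.6 ft²/s

For a rectangular channel the momentum equation gives q² = ½·g·y₁·y₂·(y₁ + y₂) = ½×32.2×4.073×42.17×46.24 = 127876.
q = √127876 = 357.6 ft²/s.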